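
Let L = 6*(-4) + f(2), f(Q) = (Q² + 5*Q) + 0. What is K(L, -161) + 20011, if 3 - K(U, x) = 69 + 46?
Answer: 19899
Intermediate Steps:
f(Q) = Q² + 5*Q
L = -10 (L = 6*(-4) + 2*(5 + 2) = -24 + 2*7 = -24 + 14 = -10)
K(U, x) = -112 (K(U, x) = 3 - (69 + 46) = 3 - 1*115 = 3 - 115 = -112)
K(L, -161) + 20011 = -112 + 20011 = 19899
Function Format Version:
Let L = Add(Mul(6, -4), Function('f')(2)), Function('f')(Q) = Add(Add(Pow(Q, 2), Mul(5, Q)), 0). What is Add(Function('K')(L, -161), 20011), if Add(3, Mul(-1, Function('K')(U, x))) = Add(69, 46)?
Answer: 19899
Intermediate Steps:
Function('f')(Q) = Add(Pow(Q, 2), Mul(5, Q))
L = -10 (L = Add(Mul(6, -4), Mul(2, Add(5, 2))) = Add(-24, Mul(2, 7)) = Add(-24, 14) = -10)
Function('K')(U, x) = -112 (Function('K')(U, x) = Add(3, Mul(-1, Add(69, 46))) = Add(3, Mul(-1, 115)) = Add(3, -115) = -112)
Add(Function('K')(L, -161), 20011) = Add(-112, 20011) = 19899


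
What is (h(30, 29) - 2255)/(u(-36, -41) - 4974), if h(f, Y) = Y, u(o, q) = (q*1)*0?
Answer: 371/829 ≈ 0.44753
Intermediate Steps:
u(o, q) = 0 (u(o, q) = q*0 = 0)
(h(30, 29) - 2255)/(u(-36, -41) - 4974) = (29 - 2255)/(0 - 4974) = -2226/(-4974) = -2226*(-1/4974) = 371/829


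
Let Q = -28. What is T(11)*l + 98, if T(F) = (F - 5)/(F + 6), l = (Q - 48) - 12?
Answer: 1138/17 ≈ 66.941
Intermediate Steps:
l = -88 (l = (-28 - 48) - 12 = -76 - 12 = -88)
T(F) = (-5 + F)/(6 + F)
T(11)*l + 98 = ((-5 + 11)/(6 + 11))*(-88) + 98 = (6/17)*(-88) + 98 = -528/17 + 98 = 1138/17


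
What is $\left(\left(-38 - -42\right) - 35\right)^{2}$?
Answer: $961$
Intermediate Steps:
$\left(\left(-38 - -42\right) - 35\right)^{2} = \left(\left(-38 + 42\right) - 35\right)^{2} = \left(4 - 35\right)^{2} = \left(-31\right)^{2} = 961$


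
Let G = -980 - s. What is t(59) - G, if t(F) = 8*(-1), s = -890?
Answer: 82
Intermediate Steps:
t(F) = -8
G = -90 (G = -980 - 1*(-890) = -980 + 890 = -90)
t(59) - G = -8 - 1*(-90) = -8 + 90 = 82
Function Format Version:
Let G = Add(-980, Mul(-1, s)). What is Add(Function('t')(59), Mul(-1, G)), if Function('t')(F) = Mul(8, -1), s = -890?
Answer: 82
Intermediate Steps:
Function('t')(F) = -8
G = -90 (G = Add(-980, Mul(-1, -890)) = Add(-980, 890) = -90)
Add(Function('t')(59), Mul(-1, G)) = Add(-8, Mul(-1, -90)) = Add(-8, 90) = 82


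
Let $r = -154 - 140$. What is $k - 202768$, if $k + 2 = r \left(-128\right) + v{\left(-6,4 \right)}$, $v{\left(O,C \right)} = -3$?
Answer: $-165141$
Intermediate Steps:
$r = -294$ ($r = -154 - 140 = -294$)
$k = 37627$ ($k = -2 - -37629 = -2 + \left(37632 - 3\right) = -2 + 37629 = 37627$)
$k - 202768 = 37627 - 202768 = -165141$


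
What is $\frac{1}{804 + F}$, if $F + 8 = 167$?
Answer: $\frac{1}{963} \approx 0.0010384$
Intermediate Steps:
$F = 159$ ($F = -8 + 167 = 159$)
$\frac{1}{804 + F} = \frac{1}{804 + 159} = \frac{1}{963}$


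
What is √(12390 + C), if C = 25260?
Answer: 5*√1506 ≈ 194.04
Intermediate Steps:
√(12390 + C) = √(12390 + 25260) = √37650 = 5*√1506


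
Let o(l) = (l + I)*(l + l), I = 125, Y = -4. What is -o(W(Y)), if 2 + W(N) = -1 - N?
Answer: -252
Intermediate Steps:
W(N) = -3 - N (W(N) = -2 + (-1 - N) = -3 - N)
o(l) = 2*l*(125 + l) (o(l) = (l + 125)*(l + l) = (125 + l)*(2*l) = 2*l*(125 + l))
-o(W(Y)) = -2*(-3 - 1*(-4))*(125 + (-3 - 1*(-4))) = -2*(-3 + 4)*(125 + (-3 + 4)) = -2*(125 + 1) = -2*126 = -1*252 = -252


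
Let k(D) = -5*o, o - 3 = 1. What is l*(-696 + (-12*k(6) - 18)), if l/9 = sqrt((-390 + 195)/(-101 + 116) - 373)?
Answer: -4266*I*sqrt(386) ≈ -83814.0*I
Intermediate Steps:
o = 4 (o = 3 + 1 = 4)
k(D) = -20 (k(D) = -5*4 = -20)
l = 9*I*sqrt(386) (l = 9*sqrt((-390 + 195)/(-101 + 116) - 373) = 9*sqrt(-195/15 - 373) = 9*sqrt(-195*1/15 - 373) = 9*sqrt(-13 - 373) = 9*sqrt(-386) = 9*(I*sqrt(386)) = 9*I*sqrt(386) ≈ 176.82*I)
l*(-696 + (-12*k(6) - 18)) = (9*I*sqrt(386))*(-696 + (-12*(-20) - 18)) = (9*I*sqrt(386))*(-696 + (240 - 18)) = (9*I*sqrt(386))*(-696 + 222) = (9*I*sqrt(386))*(-474) = -4266*I*sqrt(386)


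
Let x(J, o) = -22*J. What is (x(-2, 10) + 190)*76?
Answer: 17784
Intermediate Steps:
(x(-2, 10) + 190)*76 = (-22*(-2) + 190)*76 = (44 + 190)*76 = 234*76 = 17784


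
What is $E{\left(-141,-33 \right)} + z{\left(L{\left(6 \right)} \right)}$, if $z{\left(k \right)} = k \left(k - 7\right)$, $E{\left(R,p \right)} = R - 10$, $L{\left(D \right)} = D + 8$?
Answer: $-53$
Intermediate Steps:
$L{\left(D \right)} = 8 + D$
$E{\left(R,p \right)} = -10 + R$
$z{\left(k \right)} = k \left(-7 + k\right)$
$E{\left(-141,-33 \right)} + z{\left(L{\left(6 \right)} \right)} = \left(-10 - 141\right) + \left(8 + 6\right) \left(-7 + \left(8 + 6\right)\right) = -151 + 14 \left(-7 + 14\right) = -151 + 14 \cdot 7 = -151 + 98 = -53$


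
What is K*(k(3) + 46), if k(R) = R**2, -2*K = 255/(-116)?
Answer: 14025/232 ≈ 60.453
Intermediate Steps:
K = 255/232 (K = -255/(2*(-116)) = -255*(-1)/(2*116) = -1/2*(-255/116) = 255/232 ≈ 1.0991)
K*(k(3) + 46) = 255*(3**2 + 46)/232 = 255*(9 + 46)/232 = (255/232)*55 = 14025/232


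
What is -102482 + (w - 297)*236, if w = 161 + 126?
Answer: -104842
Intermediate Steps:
w = 287
-102482 + (w - 297)*236 = -102482 + (287 - 297)*236 = -102482 - 10*236 = -102482 - 2360 = -104842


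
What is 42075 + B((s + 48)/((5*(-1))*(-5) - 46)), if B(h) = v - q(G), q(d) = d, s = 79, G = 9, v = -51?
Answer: 42015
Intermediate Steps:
B(h) = -60 (B(h) = -51 - 1*9 = -51 - 9 = -60)
42075 + B((s + 48)/((5*(-1))*(-5) - 46)) = 42075 - 60 = 42015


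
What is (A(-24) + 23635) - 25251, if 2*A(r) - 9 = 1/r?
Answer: -77353/48 ≈ -1611.5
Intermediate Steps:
A(r) = 9/2 + 1/(2*r)
(A(-24) + 23635) - 25251 = ((½)*(1 + 9*(-24))/(-24) + 23635) - 25251 = ((½)*(-1/24)*(1 - 216) + 23635) - 25251 = ((½)*(-1/24)*(-215) + 23635) - 25251 = (215/48 + 23635) - 25251 = 1134695/48 - 25251 = -77353/48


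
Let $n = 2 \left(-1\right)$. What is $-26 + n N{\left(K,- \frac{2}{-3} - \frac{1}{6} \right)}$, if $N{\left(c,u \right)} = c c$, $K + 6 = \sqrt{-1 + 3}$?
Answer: $-102 + 24 \sqrt{2} \approx -68.059$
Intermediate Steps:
$K = -6 + \sqrt{2}$ ($K = -6 + \sqrt{-1 + 3} = -6 + \sqrt{2} \approx -4.5858$)
$N{\left(c,u \right)} = c^{2}$
$n = -2$
$-26 + n N{\left(K,- \frac{2}{-3} - \frac{1}{6} \right)} = -26 - 2 \left(-6 + \sqrt{2}\right)^{2}$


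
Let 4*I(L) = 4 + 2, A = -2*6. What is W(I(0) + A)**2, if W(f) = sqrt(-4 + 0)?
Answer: -4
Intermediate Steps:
A = -12
I(L) = 3/2 (I(L) = (4 + 2)/4 = (1/4)*6 = 3/2)
W(f) = 2*I (W(f) = sqrt(-4) = 2*I)
W(I(0) + A)**2 = (2*I)**2 = -4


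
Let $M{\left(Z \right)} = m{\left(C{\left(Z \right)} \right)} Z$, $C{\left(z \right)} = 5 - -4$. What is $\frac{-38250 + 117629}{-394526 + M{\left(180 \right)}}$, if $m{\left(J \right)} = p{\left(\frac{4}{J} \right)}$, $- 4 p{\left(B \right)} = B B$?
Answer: $- \frac{714411}{3550814} \approx -0.2012$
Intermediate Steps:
$C{\left(z \right)} = 9$ ($C{\left(z \right)} = 5 + 4 = 9$)
$p{\left(B \right)} = - \frac{B^{2}}{4}$ ($p{\left(B \right)} = - \frac{B B}{4} = - \frac{B^{2}}{4}$)
$m{\left(J \right)} = - \frac{4}{J^{2}}$ ($m{\left(J \right)} = - \frac{\left(\frac{4}{J}\right)^{2}}{4} = - \frac{16 \frac{1}{J^{2}}}{4} = - \frac{4}{J^{2}}$)
$M{\left(Z \right)} = - \frac{4 Z}{81}$ ($M{\left(Z \right)} = - \frac{4}{81} Z = \left(-4\right) \frac{1}{81} Z = - \frac{4 Z}{81}$)
$\frac{-38250 + 117629}{-394526 + M{\left(180 \right)}} = \frac{-38250 + 117629}{-394526 - \frac{80}{9}} = \frac{79379}{-394526 - \frac{80}{9}} = \frac{79379}{- \frac{3550814}{9}} = 79379 \left(- \frac{9}{3550814}\right) = - \frac{714411}{3550814}$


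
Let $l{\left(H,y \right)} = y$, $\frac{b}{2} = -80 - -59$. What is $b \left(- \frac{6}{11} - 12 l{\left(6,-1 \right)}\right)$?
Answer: $- \frac{5292}{11} \approx -481.09$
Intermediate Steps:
$b = -42$ ($b = 2 \left(-80 - -59\right) = 2 \left(-80 + 59\right) = 2 \left(-21\right) = -42$)
$b \left(- \frac{6}{11} - 12 l{\left(6,-1 \right)}\right) = - 42 \left(- \frac{6}{11} - -12\right) = - 42 \left(\left(-6\right) \frac{1}{11} + 12\right) = - 42 \left(- \frac{6}{11} + 12\right) = \left(-42\right) \frac{126}{11} = - \frac{5292}{11}$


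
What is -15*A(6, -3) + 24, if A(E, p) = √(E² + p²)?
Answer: 24 - 45*√5 ≈ -76.623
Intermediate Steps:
-15*A(6, -3) + 24 = -15*√(6² + (-3)²) + 24 = -15*√(36 + 9) + 24 = -45*√5 + 24 = 24 - 45*√5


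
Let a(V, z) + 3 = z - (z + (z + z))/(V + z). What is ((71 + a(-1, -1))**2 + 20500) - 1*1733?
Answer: 92229/4 ≈ 23057.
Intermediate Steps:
a(V, z) = -3 + z - 3*z/(V + z) (a(V, z) = -3 + (z - (z + (z + z))/(V + z)) = -3 + (z - (z + 2*z)/(V + z)) = -3 + (z - 3*z/(V + z)) = -3 + z - 3*z/(V + z))
((71 + a(-1, -1))**2 + 20500) - 1*1733 = ((71 + ((-1)**2 - 6*(-1) - 3*(-1) - 1*(-1))/(-1 - 1))**2 + 20500) - 1*1733 = ((71 + (1 + 6 + 3 + 1)/(-2))**2 + 20500) - 1733 = ((71 - 1/2*11)**2 + 20500) - 1733 = ((71 - 11/2)**2 + 20500) - 1733 = ((131/2)**2 + 20500) - 1733 = (17161/4 + 20500) - 1733 = 99161/4 - 1733 = 92229/4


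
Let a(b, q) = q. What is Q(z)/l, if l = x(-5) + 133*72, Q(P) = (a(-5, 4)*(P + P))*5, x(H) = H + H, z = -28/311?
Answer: -560/1487513 ≈ -0.00037647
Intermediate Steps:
z = -28/311 (z = -28*1/311 = -28/311 ≈ -0.090032)
x(H) = 2*H
Q(P) = 40*P (Q(P) = (4*(P + P))*5 = (4*(2*P))*5 = (8*P)*5 = 40*P)
l = 9566 (l = 2*(-5) + 133*72 = -10 + 9576 = 9566)
Q(z)/l = (40*(-28/311))/9566 = -1120/311*1/9566 = -560/1487513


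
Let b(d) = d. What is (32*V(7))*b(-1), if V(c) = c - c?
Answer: 0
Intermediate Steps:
V(c) = 0
(32*V(7))*b(-1) = (32*0)*(-1) = 0*(-1) = 0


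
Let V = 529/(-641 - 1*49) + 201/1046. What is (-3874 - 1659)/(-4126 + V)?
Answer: 43406385/32372977 ≈ 1.3408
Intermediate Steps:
V = -4507/7845 (V = 529/(-641 - 49) + 201*(1/1046) = 529/(-690) + 201/1046 = 529*(-1/690) + 201/1046 = -23/30 + 201/1046 = -4507/7845 ≈ -0.57451)
(-3874 - 1659)/(-4126 + V) = (-3874 - 1659)/(-4126 - 4507/7845) = -5533/(-32372977/7845) = -5533*(-7845/32372977) = 43406385/32372977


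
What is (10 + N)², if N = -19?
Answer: 81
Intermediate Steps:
(10 + N)² = (10 - 19)² = (-9)² = 81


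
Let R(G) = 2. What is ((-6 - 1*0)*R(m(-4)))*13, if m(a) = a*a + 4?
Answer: -156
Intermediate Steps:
m(a) = 4 + a² (m(a) = a² + 4 = 4 + a²)
((-6 - 1*0)*R(m(-4)))*13 = ((-6 - 1*0)*2)*13 = ((-6 + 0)*2)*13 = -6*2*13 = -12*13 = -156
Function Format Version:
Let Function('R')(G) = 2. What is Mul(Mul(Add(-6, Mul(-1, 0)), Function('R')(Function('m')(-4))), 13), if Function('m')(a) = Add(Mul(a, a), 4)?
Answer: -156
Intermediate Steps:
Function('m')(a) = Add(4, Pow(a, 2)) (Function('m')(a) = Add(Pow(a, 2), 4) = Add(4, Pow(a, 2)))
Mul(Mul(Add(-6, Mul(-1, 0)), Function('R')(Function('m')(-4))), 13) = Mul(Mul(Add(-6, Mul(-1, 0)), 2), 13) = Mul(Mul(Add(-6, 0), 2), 13) = Mul(Mul(-6, 2), 13) = Mul(-12, 13) = -156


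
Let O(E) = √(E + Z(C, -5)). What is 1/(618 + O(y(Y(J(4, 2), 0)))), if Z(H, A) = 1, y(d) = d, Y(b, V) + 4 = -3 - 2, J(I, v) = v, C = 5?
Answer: 309/190966 - I*√2/190966 ≈ 0.0016181 - 7.4056e-6*I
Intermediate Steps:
Y(b, V) = -9 (Y(b, V) = -4 + (-3 - 2) = -4 - 5 = -9)
O(E) = √(1 + E) (O(E) = √(E + 1) = √(1 + E))
1/(618 + O(y(Y(J(4, 2), 0)))) = 1/(618 + √(1 - 9)) = 1/(618 + √(-8)) = 1/(618 + 2*I*√2)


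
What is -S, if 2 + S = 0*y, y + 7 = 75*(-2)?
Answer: 2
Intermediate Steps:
y = -157 (y = -7 + 75*(-2) = -7 - 150 = -157)
S = -2 (S = -2 + 0*(-157) = -2 + 0 = -2)
-S = -1*(-2) = 2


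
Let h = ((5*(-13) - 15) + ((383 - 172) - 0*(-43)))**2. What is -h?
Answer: -17161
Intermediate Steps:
h = 17161 (h = ((-65 - 15) + (211 - 1*0))**2 = (-80 + (211 + 0))**2 = (-80 + 211)**2 = 131**2 = 17161)
-h = -1*17161 = -17161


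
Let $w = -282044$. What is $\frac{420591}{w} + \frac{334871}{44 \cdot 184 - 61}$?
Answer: $\frac{91068907639}{2266223540} \approx 40.185$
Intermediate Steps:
$\frac{420591}{w} + \frac{334871}{44 \cdot 184 - 61} = \frac{420591}{-282044} + \frac{334871}{44 \cdot 184 - 61} = 420591 \left(- \frac{1}{282044}\right) + \frac{334871}{8096 - 61} = - \frac{420591}{282044} + \frac{334871}{8035} = \frac{91068907639}{2266223540}$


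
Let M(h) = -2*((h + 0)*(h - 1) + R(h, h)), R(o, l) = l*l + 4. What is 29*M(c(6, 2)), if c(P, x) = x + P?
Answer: -7192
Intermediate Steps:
c(P, x) = P + x
R(o, l) = 4 + l² (R(o, l) = l² + 4 = 4 + l²)
M(h) = -8 - 2*h² - 2*h*(-1 + h) (M(h) = -2*((h + 0)*(h - 1) + (4 + h²)) = -2*(h*(-1 + h) + (4 + h²)) = -2*(4 + h² + h*(-1 + h)) = -8 - 2*h² - 2*h*(-1 + h))
29*M(c(6, 2)) = 29*(-8 - 4*(6 + 2)² + 2*(6 + 2)) = 29*(-8 - 4*8² + 2*8) = 29*(-8 - 4*64 + 16) = 29*(-8 - 256 + 16) = 29*(-248) = -7192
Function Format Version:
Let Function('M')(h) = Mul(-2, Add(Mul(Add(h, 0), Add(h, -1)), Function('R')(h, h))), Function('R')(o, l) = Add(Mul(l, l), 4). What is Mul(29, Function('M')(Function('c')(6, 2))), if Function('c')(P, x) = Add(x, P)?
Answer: -7192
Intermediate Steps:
Function('c')(P, x) = Add(P, x)
Function('R')(o, l) = Add(4, Pow(l, 2)) (Function('R')(o, l) = Add(Pow(l, 2), 4) = Add(4, Pow(l, 2)))
Function('M')(h) = Add(-8, Mul(-2, Pow(h, 2)), Mul(-2, h, Add(-1, h))) (Function('M')(h) = Mul(-2, Add(Mul(Add(h, 0), Add(h, -1)), Add(4, Pow(h, 2)))) = Mul(-2, Add(Mul(h, Add(-1, h)), Add(4, Pow(h, 2)))) = Mul(-2, Add(4, Pow(h, 2), Mul(h, Add(-1, h)))) = Add(-8, Mul(-2, Pow(h, 2)), Mul(-2, h, Add(-1, h))))
Mul(29, Function('M')(Function('c')(6, 2))) = Mul(29, Add(-8, Mul(-4, Pow(Add(6, 2), 2)), Mul(2, Add(6, 2)))) = Mul(29, Add(-8, Mul(-4, Pow(8, 2)), Mul(2, 8))) = Mul(29, Add(-8, Mul(-4, 64), 16)) = Mul(29, Add(-8, -256, 16)) = Mul(29, -248) = -7192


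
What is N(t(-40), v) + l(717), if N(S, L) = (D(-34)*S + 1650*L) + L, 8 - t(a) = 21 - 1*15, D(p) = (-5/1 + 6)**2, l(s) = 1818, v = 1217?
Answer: 2011087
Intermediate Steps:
D(p) = 1 (D(p) = (-5*1 + 6)**2 = (-5 + 6)**2 = 1**2 = 1)
t(a) = 2 (t(a) = 8 - (21 - 1*15) = 8 - (21 - 15) = 8 - 1*6 = 8 - 6 = 2)
N(S, L) = S + 1651*L (N(S, L) = (1*S + 1650*L) + L = (S + 1650*L) + L = S + 1651*L)
N(t(-40), v) + l(717) = (2 + 1651*1217) + 1818 = (2 + 2009267) + 1818 = 2009269 + 1818 = 2011087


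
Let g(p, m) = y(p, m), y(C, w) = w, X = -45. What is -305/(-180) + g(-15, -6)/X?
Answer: 329/180 ≈ 1.8278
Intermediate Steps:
g(p, m) = m
-305/(-180) + g(-15, -6)/X = -305/(-180) - 6/(-45) = -305*(-1/180) - 6*(-1/45) = 61/36 + 2/15 = 329/180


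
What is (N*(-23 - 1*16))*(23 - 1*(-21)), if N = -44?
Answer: 75504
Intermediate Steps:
(N*(-23 - 1*16))*(23 - 1*(-21)) = (-44*(-23 - 1*16))*(23 - 1*(-21)) = (-44*(-23 - 16))*(23 + 21) = -44*(-39)*44 = 1716*44 = 75504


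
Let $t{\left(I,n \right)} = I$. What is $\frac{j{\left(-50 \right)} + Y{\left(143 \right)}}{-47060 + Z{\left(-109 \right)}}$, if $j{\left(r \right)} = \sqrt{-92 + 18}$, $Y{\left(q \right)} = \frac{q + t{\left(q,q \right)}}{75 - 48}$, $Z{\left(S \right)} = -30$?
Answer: $- \frac{143}{635715} - \frac{i \sqrt{74}}{47090} \approx -0.00022494 - 0.00018268 i$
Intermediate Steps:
$Y{\left(q \right)} = \frac{2 q}{27}$ ($Y{\left(q \right)} = \frac{q + q}{75 - 48} = \frac{2 q}{27}$)
$j{\left(r \right)} = i \sqrt{74}$ ($j{\left(r \right)} = \sqrt{-74} = i \sqrt{74}$)
$\frac{j{\left(-50 \right)} + Y{\left(143 \right)}}{-47060 + Z{\left(-109 \right)}} = \frac{i \sqrt{74} + \frac{2}{27} \cdot 143}{-47060 - 30} = \frac{i \sqrt{74} + \frac{286}{27}}{-47090} = \left(\frac{286}{27} + i \sqrt{74}\right) \left(- \frac{1}{47090}\right) = - \frac{143}{635715} - \frac{i \sqrt{74}}{47090}$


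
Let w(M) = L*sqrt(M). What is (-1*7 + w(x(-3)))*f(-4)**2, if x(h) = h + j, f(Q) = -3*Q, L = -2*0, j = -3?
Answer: -1008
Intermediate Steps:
L = 0
x(h) = -3 + h (x(h) = h - 3 = -3 + h)
w(M) = 0 (w(M) = 0*sqrt(M) = 0)
(-1*7 + w(x(-3)))*f(-4)**2 = (-1*7 + 0)*(-3*(-4))**2 = (-7 + 0)*12**2 = -7*144 = -1008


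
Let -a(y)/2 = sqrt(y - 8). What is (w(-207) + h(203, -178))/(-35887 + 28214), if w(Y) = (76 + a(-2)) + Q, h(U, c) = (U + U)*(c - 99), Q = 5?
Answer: 112381/7673 + 2*I*sqrt(10)/7673 ≈ 14.646 + 0.00082426*I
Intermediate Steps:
h(U, c) = 2*U*(-99 + c) (h(U, c) = (2*U)*(-99 + c) = 2*U*(-99 + c))
a(y) = -2*sqrt(-8 + y) (a(y) = -2*sqrt(y - 8) = -2*sqrt(-8 + y))
w(Y) = 81 - 2*I*sqrt(10) (w(Y) = (76 - 2*sqrt(-8 - 2)) + 5 = (76 - 2*I*sqrt(10)) + 5 = 81 - 2*I*sqrt(10))
(w(-207) + h(203, -178))/(-35887 + 28214) = ((81 - 2*I*sqrt(10)) + 2*203*(-99 - 178))/(-35887 + 28214) = ((81 - 2*I*sqrt(10)) + 2*203*(-277))/(-7673) = ((81 - 2*I*sqrt(10)) - 112462)*(-1/7673) = (-112381 - 2*I*sqrt(10))*(-1/7673) = 112381/7673 + 2*I*sqrt(10)/7673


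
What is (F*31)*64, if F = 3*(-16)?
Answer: -95232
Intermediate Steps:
F = -48
(F*31)*64 = -48*31*64 = -1488*64 = -95232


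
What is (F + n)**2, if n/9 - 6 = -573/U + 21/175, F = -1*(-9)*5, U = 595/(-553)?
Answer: 4324524043401/180625 ≈ 2.3942e+7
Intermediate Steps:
U = -85/79 (U = 595*(-1/553) = -85/79 ≈ -1.0759)
F = 45 (F = 9*5 = 45)
n = 2060424/425 (n = 54 + 9*(-573/(-85/79) + 21/175) = 54 + 9*(-573*(-79/85) + 21*(1/175)) = 54 + 9*(45267/85 + 3/25) = 54 + 9*(226386/425) = 54 + 2037474/425 = 2060424/425 ≈ 4848.1)
(F + n)**2 = (45 + 2060424/425)**2 = (2079549/425)**2 = 4324524043401/180625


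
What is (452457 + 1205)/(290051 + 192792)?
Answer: 453662/482843 ≈ 0.93956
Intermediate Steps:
(452457 + 1205)/(290051 + 192792) = 453662/482843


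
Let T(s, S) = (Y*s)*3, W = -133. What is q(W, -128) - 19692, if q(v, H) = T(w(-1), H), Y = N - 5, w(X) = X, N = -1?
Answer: -19674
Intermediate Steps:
Y = -6 (Y = -1 - 5 = -6)
T(s, S) = -18*s (T(s, S) = -6*s*3 = -18*s)
q(v, H) = 18 (q(v, H) = -18*(-1) = 18)
q(W, -128) - 19692 = 18 - 19692 = -19674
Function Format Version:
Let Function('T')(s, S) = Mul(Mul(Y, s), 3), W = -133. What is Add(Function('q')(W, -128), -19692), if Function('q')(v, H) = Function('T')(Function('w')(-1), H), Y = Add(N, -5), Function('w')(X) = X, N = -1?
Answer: -19674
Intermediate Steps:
Y = -6 (Y = Add(-1, -5) = -6)
Function('T')(s, S) = Mul(-18, s) (Function('T')(s, S) = Mul(Mul(-6, s), 3) = Mul(-18, s))
Function('q')(v, H) = 18 (Function('q')(v, H) = Mul(-18, -1) = 18)
Add(Function('q')(W, -128), -19692) = Add(18, -19692) = -19674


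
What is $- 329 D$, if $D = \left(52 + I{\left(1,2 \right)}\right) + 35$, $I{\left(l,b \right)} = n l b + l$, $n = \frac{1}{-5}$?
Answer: $- \frac{144102}{5} \approx -28820.0$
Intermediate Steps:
$n = - \frac{1}{5} \approx -0.2$
$I{\left(l,b \right)} = l - \frac{b l}{5}$ ($I{\left(l,b \right)} = - \frac{l}{5} b + l = - \frac{b l}{5} + l = l - \frac{b l}{5}$)
$D = \frac{438}{5}$ ($D = \left(52 + \frac{1}{5} \cdot 1 \left(5 - 2\right)\right) + 35 = \left(52 + \frac{1}{5} \cdot 1 \cdot 3\right) + 35 = \left(52 + \frac{3}{5}\right) + 35 = \frac{263}{5} + 35 = \frac{438}{5} \approx 87.6$)
$- 329 D = \left(-329\right) \frac{438}{5} = - \frac{144102}{5}$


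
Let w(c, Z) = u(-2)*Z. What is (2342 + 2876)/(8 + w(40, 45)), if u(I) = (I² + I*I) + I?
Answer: 2609/139 ≈ 18.770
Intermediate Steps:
u(I) = I + 2*I² (u(I) = (I² + I²) + I = 2*I² + I = I + 2*I²)
w(c, Z) = 6*Z (w(c, Z) = (-2*(1 + 2*(-2)))*Z = (-2*(1 - 4))*Z = (-2*(-3))*Z = 6*Z)
(2342 + 2876)/(8 + w(40, 45)) = (2342 + 2876)/(8 + 6*45) = 5218/(8 + 270) = 5218/278 = 5218*(1/278) = 2609/139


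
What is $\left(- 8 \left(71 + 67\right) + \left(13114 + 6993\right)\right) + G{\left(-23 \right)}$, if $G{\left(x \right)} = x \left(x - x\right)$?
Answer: $19003$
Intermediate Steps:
$G{\left(x \right)} = 0$ ($G{\left(x \right)} = x 0 = 0$)
$\left(- 8 \left(71 + 67\right) + \left(13114 + 6993\right)\right) + G{\left(-23 \right)} = \left(- 8 \left(71 + 67\right) + \left(13114 + 6993\right)\right) + 0 = \left(\left(-8\right) 138 + 20107\right) + 0 = \left(-1104 + 20107\right) + 0 = 19003 + 0 = 19003$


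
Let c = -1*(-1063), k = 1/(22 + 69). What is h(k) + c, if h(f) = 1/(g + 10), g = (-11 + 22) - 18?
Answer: 3190/3 ≈ 1063.3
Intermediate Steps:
k = 1/91 ≈ 0.010989
c = 1063
g = -7 (g = 11 - 18 = -7)
h(f) = 1/3 (h(f) = 1/(-7 + 10) = 1/3)
h(k) + c = 1/3 + 1063 = 3190/3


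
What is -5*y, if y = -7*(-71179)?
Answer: -2491265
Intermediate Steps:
y = 498253
-5*y = -5*498253 = -2491265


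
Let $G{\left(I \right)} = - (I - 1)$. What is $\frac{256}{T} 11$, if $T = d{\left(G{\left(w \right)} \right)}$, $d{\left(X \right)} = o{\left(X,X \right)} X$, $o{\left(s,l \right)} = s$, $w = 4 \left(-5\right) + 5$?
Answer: $11$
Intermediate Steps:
$w = -15$ ($w = -20 + 5 = -15$)
$G{\left(I \right)} = 1 - I$ ($G{\left(I \right)} = - (-1 + I) = 1 - I$)
$d{\left(X \right)} = X^{2}$ ($d{\left(X \right)} = X X = X^{2}$)
$T = 256$ ($T = \left(1 - -15\right)^{2} = \left(1 + 15\right)^{2} = 16^{2} = 256$)
$\frac{256}{T} 11 = \frac{256}{256} \cdot 11 = 256 \cdot \frac{1}{256} \cdot 11 = 1 \cdot 11 = 11$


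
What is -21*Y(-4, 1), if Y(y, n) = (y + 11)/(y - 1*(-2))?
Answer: 147/2 ≈ 73.500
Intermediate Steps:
Y(y, n) = (11 + y)/(2 + y) (Y(y, n) = (11 + y)/(y + 2) = (11 + y)/(2 + y))
-21*Y(-4, 1) = -21*(11 - 4)/(2 - 4) = -21*7/(-2) = -(-21)*7/2 = -21*(-7/2) = 147/2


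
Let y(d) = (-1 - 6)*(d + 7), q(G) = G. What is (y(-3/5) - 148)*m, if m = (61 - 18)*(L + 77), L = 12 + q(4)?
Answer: -3855036/5 ≈ -7.7101e+5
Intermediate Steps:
L = 16 (L = 12 + 4 = 16)
y(d) = -49 - 7*d (y(d) = -7*(7 + d) = -49 - 7*d)
m = 3999 (m = (61 - 18)*(16 + 77) = 43*93 = 3999)
(y(-3/5) - 148)*m = ((-49 - (-21)/5) - 148)*3999 = ((-49 - 7*(-⅗)) - 148)*3999 = ((-49 + 21/5) - 148)*3999 = (-224/5 - 148)*3999 = -964/5*3999 = -3855036/5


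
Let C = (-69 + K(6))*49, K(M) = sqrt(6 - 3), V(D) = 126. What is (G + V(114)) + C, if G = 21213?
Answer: 17958 + 49*sqrt(3) ≈ 18043.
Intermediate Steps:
K(M) = sqrt(3)
C = -3381 + 49*sqrt(3) (C = (-69 + sqrt(3))*49 = -3381 + 49*sqrt(3) ≈ -3296.1)
(G + V(114)) + C = (21213 + 126) + (-3381 + 49*sqrt(3)) = 21339 + (-3381 + 49*sqrt(3)) = 17958 + 49*sqrt(3)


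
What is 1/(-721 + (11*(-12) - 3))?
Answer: -1/856 ≈ -0.0011682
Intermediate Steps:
1/(-721 + (11*(-12) - 3)) = 1/(-721 + (-132 - 3)) = 1/(-721 - 135) = 1/(-856) = -1/856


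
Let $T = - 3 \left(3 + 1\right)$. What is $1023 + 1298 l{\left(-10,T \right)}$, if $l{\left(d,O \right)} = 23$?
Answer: $30877$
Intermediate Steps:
$T = -12$ ($T = \left(-3\right) 4 = -12$)
$1023 + 1298 l{\left(-10,T \right)} = 1023 + 1298 \cdot 23 = 1023 + 29854 = 30877$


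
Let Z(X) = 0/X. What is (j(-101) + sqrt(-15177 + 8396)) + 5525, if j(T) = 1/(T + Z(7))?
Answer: 558024/101 + I*sqrt(6781) ≈ 5525.0 + 82.347*I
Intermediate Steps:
Z(X) = 0
j(T) = 1/T (j(T) = 1/(T + 0) = 1/T)
(j(-101) + sqrt(-15177 + 8396)) + 5525 = (1/(-101) + sqrt(-15177 + 8396)) + 5525 = (-1/101 + sqrt(-6781)) + 5525 = (-1/101 + I*sqrt(6781)) + 5525 = 558024/101 + I*sqrt(6781)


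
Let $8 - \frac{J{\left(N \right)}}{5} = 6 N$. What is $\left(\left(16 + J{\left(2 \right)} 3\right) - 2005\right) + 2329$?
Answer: $280$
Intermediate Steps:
$J{\left(N \right)} = 40 - 30 N$ ($J{\left(N \right)} = 40 - 5 \cdot 6 N = 40 - 30 N$)
$\left(\left(16 + J{\left(2 \right)} 3\right) - 2005\right) + 2329 = \left(\left(16 + \left(40 - 60\right) 3\right) - 2005\right) + 2329 = \left(\left(16 - 60\right) - 2005\right) + 2329 = \left(-44 - 2005\right) + 2329 = -2049 + 2329 = 280$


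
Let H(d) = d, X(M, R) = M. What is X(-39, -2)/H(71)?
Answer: -39/71 ≈ -0.54930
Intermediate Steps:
X(-39, -2)/H(71) = -39/71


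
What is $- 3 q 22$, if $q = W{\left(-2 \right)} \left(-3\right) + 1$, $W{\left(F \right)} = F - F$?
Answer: $-66$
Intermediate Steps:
$W{\left(F \right)} = 0$
$q = 1$ ($q = 0 \left(-3\right) + 1 = 0 + 1 = 1$)
$- 3 q 22 = \left(-3\right) 1 \cdot 22 = \left(-3\right) 22 = -66$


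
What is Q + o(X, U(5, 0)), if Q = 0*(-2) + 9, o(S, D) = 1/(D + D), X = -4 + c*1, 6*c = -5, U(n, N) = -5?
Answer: 89/10 ≈ 8.9000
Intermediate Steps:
c = -⅚ (c = (⅙)*(-5) = -⅚ ≈ -0.83333)
X = -29/6 (X = -4 - ⅚*1 = -4 - ⅚ = -29/6 ≈ -4.8333)
o(S, D) = 1/(2*D)
Q = 9 (Q = 0 + 9 = 9)
Q + o(X, U(5, 0)) = 9 + (½)/(-5) = 9 + (½)*(-⅕) = 9 - ⅒ = 89/10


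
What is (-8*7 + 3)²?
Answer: 2809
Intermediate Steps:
(-8*7 + 3)² = (-56 + 3)² = (-53)² = 2809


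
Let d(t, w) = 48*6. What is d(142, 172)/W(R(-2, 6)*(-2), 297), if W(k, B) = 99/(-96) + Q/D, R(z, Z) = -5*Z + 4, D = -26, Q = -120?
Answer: 39936/497 ≈ 80.354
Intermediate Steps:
R(z, Z) = 4 - 5*Z
d(t, w) = 288
W(k, B) = 1491/416 (W(k, B) = 99/(-96) - 120/(-26) = 99*(-1/96) - 120*(-1/26) = -33/32 + 60/13 = 1491/416)
d(142, 172)/W(R(-2, 6)*(-2), 297) = 288/(1491/416) = 288*(416/1491) = 39936/497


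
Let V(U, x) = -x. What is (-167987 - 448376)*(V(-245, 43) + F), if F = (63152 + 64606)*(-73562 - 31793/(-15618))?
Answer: 110057534042320832/19 ≈ 5.7925e+15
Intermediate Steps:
F = -24462665823239/2603 (F = 127758*(-73562 - 31793*(-1/15618)) = 127758*(-73562 + 31793/15618) = 127758*(-1148859523/15618) = -24462665823239/2603 ≈ -9.3979e+9)
(-167987 - 448376)*(V(-245, 43) + F) = (-167987 - 448376)*(-1*43 - 24462665823239/2603) = -616363*(-43 - 24462665823239/2603) = -616363*(-24462665935168/2603) = 110057534042320832/19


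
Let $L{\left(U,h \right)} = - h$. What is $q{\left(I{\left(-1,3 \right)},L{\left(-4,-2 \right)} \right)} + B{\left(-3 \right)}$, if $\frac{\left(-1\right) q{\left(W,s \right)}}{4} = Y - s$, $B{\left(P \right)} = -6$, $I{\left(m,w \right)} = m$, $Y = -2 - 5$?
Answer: $30$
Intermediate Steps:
$Y = -7$ ($Y = -2 - 5 = -7$)
$q{\left(W,s \right)} = 28 + 4 s$ ($q{\left(W,s \right)} = - 4 \left(-7 - s\right) = 28 + 4 s$)
$q{\left(I{\left(-1,3 \right)},L{\left(-4,-2 \right)} \right)} + B{\left(-3 \right)} = \left(28 + 4 \left(\left(-1\right) \left(-2\right)\right)\right) - 6 = \left(28 + 4 \cdot 2\right) - 6 = \left(28 + 8\right) - 6 = 36 - 6 = 30$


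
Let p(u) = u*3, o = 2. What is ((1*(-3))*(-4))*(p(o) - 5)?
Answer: 12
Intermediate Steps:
p(u) = 3*u
((1*(-3))*(-4))*(p(o) - 5) = ((1*(-3))*(-4))*(3*2 - 5) = (-3*(-4))*(6 - 5) = 12*1 = 12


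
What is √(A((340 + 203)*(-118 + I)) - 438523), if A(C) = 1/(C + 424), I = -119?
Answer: I*√7214766018090414/128267 ≈ 662.21*I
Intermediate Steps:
A(C) = 1/(424 + C)
√(A((340 + 203)*(-118 + I)) - 438523) = √(1/(424 + (340 + 203)*(-118 - 119)) - 438523) = √(1/(424 + 543*(-237)) - 438523) = √(1/(424 - 128691) - 438523) = √(1/(-128267) - 438523) = √(-1/128267 - 438523) = √(-56248029642/128267) = I*√7214766018090414/128267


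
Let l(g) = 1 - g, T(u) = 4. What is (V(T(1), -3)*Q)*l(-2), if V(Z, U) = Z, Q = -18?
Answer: -216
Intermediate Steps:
(V(T(1), -3)*Q)*l(-2) = (4*(-18))*(1 - 1*(-2)) = -72*(1 + 2) = -72*3 = -216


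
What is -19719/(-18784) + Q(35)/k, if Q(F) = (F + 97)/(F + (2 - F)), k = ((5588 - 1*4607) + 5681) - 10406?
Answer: 756127/732576 ≈ 1.0321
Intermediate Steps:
k = -3744 (k = ((5588 - 4607) + 5681) - 10406 = (981 + 5681) - 10406 = 6662 - 10406 = -3744)
Q(F) = 97/2 + F/2 (Q(F) = (97 + F)/2 = (97 + F)*(½) = 97/2 + F/2)
-19719/(-18784) + Q(35)/k = -19719/(-18784) + (97/2 + (½)*35)/(-3744) = -19719*(-1/18784) + (97/2 + 35/2)*(-1/3744) = 19719/18784 + 66*(-1/3744) = 19719/18784 - 11/624 = 756127/732576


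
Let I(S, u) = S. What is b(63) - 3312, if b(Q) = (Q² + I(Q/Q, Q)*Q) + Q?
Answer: 783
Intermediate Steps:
b(Q) = Q² + 2*Q (b(Q) = (Q² + (Q/Q)*Q) + Q = (Q² + 1*Q) + Q = (Q² + Q) + Q = (Q + Q²) + Q = Q² + 2*Q)
b(63) - 3312 = 63*(2 + 63) - 3312 = 63*65 - 3312 = 4095 - 3312 = 783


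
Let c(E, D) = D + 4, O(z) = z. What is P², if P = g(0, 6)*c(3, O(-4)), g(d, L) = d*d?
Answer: 0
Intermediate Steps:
g(d, L) = d²
c(E, D) = 4 + D
P = 0 (P = 0²*(4 - 4) = 0*0 = 0)
P² = 0² = 0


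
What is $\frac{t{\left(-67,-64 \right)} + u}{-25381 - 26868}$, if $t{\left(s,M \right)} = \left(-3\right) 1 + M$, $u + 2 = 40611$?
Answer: $- \frac{40542}{52249} \approx -0.77594$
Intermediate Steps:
$u = 40609$ ($u = -2 + 40611 = 40609$)
$t{\left(s,M \right)} = -3 + M$
$\frac{t{\left(-67,-64 \right)} + u}{-25381 - 26868} = \frac{\left(-3 - 64\right) + 40609}{-25381 - 26868} = \frac{-67 + 40609}{-52249} = 40542 \left(- \frac{1}{52249}\right) = - \frac{40542}{52249}$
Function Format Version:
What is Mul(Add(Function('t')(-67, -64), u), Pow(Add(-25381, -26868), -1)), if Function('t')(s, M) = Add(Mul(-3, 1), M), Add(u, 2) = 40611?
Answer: Rational(-40542, 52249) ≈ -0.77594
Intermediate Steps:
u = 40609 (u = Add(-2, 40611) = 40609)
Function('t')(s, M) = Add(-3, M)
Mul(Add(Function('t')(-67, -64), u), Pow(Add(-25381, -26868), -1)) = Mul(Add(Add(-3, -64), 40609), Pow(Add(-25381, -26868), -1)) = Mul(Add(-67, 40609), Pow(-52249, -1)) = Mul(40542, Rational(-1, 52249)) = Rational(-40542, 52249)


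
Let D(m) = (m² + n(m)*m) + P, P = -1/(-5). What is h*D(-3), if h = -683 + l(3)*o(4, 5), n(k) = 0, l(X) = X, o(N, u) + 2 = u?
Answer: -31004/5 ≈ -6200.8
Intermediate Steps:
P = ⅕ (P = -1*(-⅕) = ⅕ ≈ 0.20000)
o(N, u) = -2 + u
D(m) = ⅕ + m² (D(m) = (m² + 0*m) + ⅕ = (m² + 0) + ⅕ = m² + ⅕ = ⅕ + m²)
h = -674 (h = -683 + 3*(-2 + 5) = -683 + 3*3 = -683 + 9 = -674)
h*D(-3) = -674*(⅕ + (-3)²) = -674*(⅕ + 9) = -674*46/5 = -31004/5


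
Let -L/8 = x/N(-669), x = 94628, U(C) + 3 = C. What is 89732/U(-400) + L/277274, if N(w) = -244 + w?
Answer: -11357727493956/51009959143 ≈ -222.66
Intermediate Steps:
U(C) = -3 + C
L = 757024/913 (L = -757024/(-244 - 669) = -757024/(-913) = -757024*(-1)/913 = -8*(-94628/913) = 757024/913 ≈ 829.16)
89732/U(-400) + L/277274 = 89732/(-3 - 400) + (757024/913)/277274 = 89732/(-403) + (757024/913)*(1/277274) = 89732*(-1/403) + 378512/126575581 = -89732/403 + 378512/126575581 = -11357727493956/51009959143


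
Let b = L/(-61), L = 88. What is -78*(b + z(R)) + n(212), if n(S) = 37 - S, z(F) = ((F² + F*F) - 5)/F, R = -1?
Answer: -18085/61 ≈ -296.48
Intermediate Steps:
b = -88/61 (b = 88/(-61) = 88*(-1/61) = -88/61 ≈ -1.4426)
z(F) = (-5 + 2*F²)/F (z(F) = ((F² + F²) - 5)/F = (2*F² - 5)/F = (-5 + 2*F²)/F)
-78*(b + z(R)) + n(212) = -78*(-88/61 + (-5/(-1) + 2*(-1))) + (37 - 1*212) = -78*(-88/61 + (-5*(-1) - 2)) + (37 - 212) = -78*(-88/61 + (5 - 2)) - 175 = -78*(-88/61 + 3) - 175 = -78*95/61 - 175 = -7410/61 - 175 = -18085/61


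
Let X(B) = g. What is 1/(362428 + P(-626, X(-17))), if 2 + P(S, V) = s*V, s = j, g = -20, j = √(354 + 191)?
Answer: 181213/65676193738 + 5*√545/32838096869 ≈ 2.7627e-6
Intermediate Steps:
j = √545 ≈ 23.345
X(B) = -20
s = √545 ≈ 23.345
P(S, V) = -2 + V*√545 (P(S, V) = -2 + √545*V = -2 + V*√545)
1/(362428 + P(-626, X(-17))) = 1/(362428 + (-2 - 20*√545)) = 1/(362426 - 20*√545)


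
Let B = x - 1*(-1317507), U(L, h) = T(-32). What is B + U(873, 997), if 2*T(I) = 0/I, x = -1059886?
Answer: 257621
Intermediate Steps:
T(I) = 0 (T(I) = (0/I)/2 = (½)*0 = 0)
U(L, h) = 0
B = 257621 (B = -1059886 - 1*(-1317507) = -1059886 + 1317507 = 257621)
B + U(873, 997) = 257621 + 0 = 257621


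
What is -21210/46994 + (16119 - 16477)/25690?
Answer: -140427188/301818965 ≈ -0.46527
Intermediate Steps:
-21210/46994 + (16119 - 16477)/25690 = -21210*1/46994 - 358*1/25690 = -10605/23497 - 179/12845 = -140427188/301818965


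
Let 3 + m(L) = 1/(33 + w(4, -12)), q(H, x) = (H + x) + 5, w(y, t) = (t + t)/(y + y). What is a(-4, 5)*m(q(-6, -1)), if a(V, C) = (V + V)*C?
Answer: 356/3 ≈ 118.67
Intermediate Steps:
w(y, t) = t/y (w(y, t) = (2*t)/((2*y)) = (2*t)*(1/(2*y)) = t/y)
q(H, x) = 5 + H + x
a(V, C) = 2*C*V (a(V, C) = (2*V)*C = 2*C*V)
m(L) = -89/30 (m(L) = -3 + 1/(33 - 12/4) = -3 + 1/(33 - 12*¼) = -3 + 1/(33 - 3) = -3 + 1/30 = -89/30)
a(-4, 5)*m(q(-6, -1)) = (2*5*(-4))*(-89/30) = -40*(-89/30) = 356/3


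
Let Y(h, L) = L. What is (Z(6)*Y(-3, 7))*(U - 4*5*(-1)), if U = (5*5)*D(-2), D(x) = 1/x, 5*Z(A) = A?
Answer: 63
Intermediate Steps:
Z(A) = A/5
U = -25/2 (U = (5*5)/(-2) = 25*(-1/2) = -25/2 ≈ -12.500)
(Z(6)*Y(-3, 7))*(U - 4*5*(-1)) = (((1/5)*6)*7)*(-25/2 - 4*5*(-1)) = ((6/5)*7)*(-25/2 - 20*(-1)) = 42*(-25/2 + 20)/5 = (42/5)*(15/2) = 63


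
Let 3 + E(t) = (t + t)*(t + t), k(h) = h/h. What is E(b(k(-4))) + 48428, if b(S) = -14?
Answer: 49209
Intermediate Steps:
k(h) = 1
E(t) = -3 + 4*t**2 (E(t) = -3 + (t + t)*(t + t) = -3 + (2*t)*(2*t) = -3 + 4*t**2)
E(b(k(-4))) + 48428 = (-3 + 4*(-14)**2) + 48428 = (-3 + 4*196) + 48428 = (-3 + 784) + 48428 = 781 + 48428 = 49209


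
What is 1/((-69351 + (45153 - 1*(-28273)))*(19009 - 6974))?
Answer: 1/49042625 ≈ 2.0390e-8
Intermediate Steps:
1/((-69351 + (45153 - 1*(-28273)))*(19009 - 6974)) = 1/((-69351 + (45153 + 28273))*12035) = (1/12035)/(-69351 + 73426) = (1/12035)/4075 = (1/4075)*(1/12035) = 1/49042625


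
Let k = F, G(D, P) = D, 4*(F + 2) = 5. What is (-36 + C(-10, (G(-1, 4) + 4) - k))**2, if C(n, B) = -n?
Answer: 676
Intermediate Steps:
F = -3/4 (F = -2 + (1/4)*5 = -2 + 5/4 = -3/4 ≈ -0.75000)
k = -3/4 ≈ -0.75000
(-36 + C(-10, (G(-1, 4) + 4) - k))**2 = (-36 - 1*(-10))**2 = (-36 + 10)**2 = (-26)**2 = 676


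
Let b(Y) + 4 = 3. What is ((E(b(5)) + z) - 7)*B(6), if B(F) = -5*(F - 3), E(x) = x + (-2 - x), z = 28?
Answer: -285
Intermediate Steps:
b(Y) = -1 (b(Y) = -4 + 3 = -1)
E(x) = -2
B(F) = 15 - 5*F (B(F) = -5*(-3 + F) = 15 - 5*F)
((E(b(5)) + z) - 7)*B(6) = ((-2 + 28) - 7)*(15 - 5*6) = (26 - 7)*(15 - 30) = 19*(-15) = -285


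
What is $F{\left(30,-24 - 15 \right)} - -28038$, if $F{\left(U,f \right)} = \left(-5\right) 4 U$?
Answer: $27438$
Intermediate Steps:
$F{\left(U,f \right)} = - 20 U$
$F{\left(30,-24 - 15 \right)} - -28038 = \left(-20\right) 30 - -28038 = -600 + 28038 = 27438$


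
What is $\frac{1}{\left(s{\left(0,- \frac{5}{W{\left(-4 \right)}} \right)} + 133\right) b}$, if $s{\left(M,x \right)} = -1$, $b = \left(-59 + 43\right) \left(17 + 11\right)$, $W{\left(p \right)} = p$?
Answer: $- \frac{1}{59136} \approx -1.691 \cdot 10^{-5}$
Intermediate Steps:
$b = -448$ ($b = \left(-16\right) 28 = -448$)
$\frac{1}{\left(s{\left(0,- \frac{5}{W{\left(-4 \right)}} \right)} + 133\right) b} = \frac{1}{\left(-1 + 133\right) \left(-448\right)} = \frac{1}{132 \left(-448\right)} = \frac{1}{-59136} = - \frac{1}{59136}$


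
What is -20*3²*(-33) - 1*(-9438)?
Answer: 15378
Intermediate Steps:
-20*3²*(-33) - 1*(-9438) = -20*9*(-33) + 9438 = -180*(-33) + 9438 = 5940 + 9438 = 15378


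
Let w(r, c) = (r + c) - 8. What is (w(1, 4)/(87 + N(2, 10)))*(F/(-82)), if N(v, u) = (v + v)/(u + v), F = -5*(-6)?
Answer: 135/10742 ≈ 0.012567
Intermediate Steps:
w(r, c) = -8 + c + r (w(r, c) = (c + r) - 8 = -8 + c + r)
F = 30
N(v, u) = 2*v/(u + v) (N(v, u) = (2*v)/(u + v) = 2*v/(u + v))
(w(1, 4)/(87 + N(2, 10)))*(F/(-82)) = ((-8 + 4 + 1)/(87 + 2*2/(10 + 2)))*(30/(-82)) = (-3/(87 + 2*2/12))*(30*(-1/82)) = (-3/(87 + 2*2*(1/12)))*(-15/41) = (-3/(87 + 1/3))*(-15/41) = (-3/(262/3))*(-15/41) = ((3/262)*(-3))*(-15/41) = -9/262*(-15/41) = 135/10742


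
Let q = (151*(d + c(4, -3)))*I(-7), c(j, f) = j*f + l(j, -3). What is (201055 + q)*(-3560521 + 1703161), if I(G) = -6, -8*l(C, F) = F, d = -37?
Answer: -455256116580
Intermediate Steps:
l(C, F) = -F/8
c(j, f) = 3/8 + f*j (c(j, f) = j*f - 1/8*(-3) = f*j + 3/8 = 3/8 + f*j)
q = 176217/4 (q = (151*(-37 + (3/8 - 3*4)))*(-6) = (151*(-37 + (3/8 - 12)))*(-6) = (151*(-37 - 93/8))*(-6) = (151*(-389/8))*(-6) = -58739/8*(-6) = 176217/4 ≈ 44054.)
(201055 + q)*(-3560521 + 1703161) = (201055 + 176217/4)*(-3560521 + 1703161) = (980437/4)*(-1857360) = -455256116580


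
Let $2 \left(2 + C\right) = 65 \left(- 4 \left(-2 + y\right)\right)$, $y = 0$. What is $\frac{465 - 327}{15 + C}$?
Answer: $\frac{46}{91} \approx 0.50549$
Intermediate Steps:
$C = 258$ ($C = -2 + \frac{65 \left(- 4 \left(-2 + 0\right)\right)}{2} = -2 + \frac{65 \left(\left(-4\right) \left(-2\right)\right)}{2} = -2 + \frac{65 \cdot 8}{2} = -2 + \frac{1}{2} \cdot 520 = -2 + 260 = 258$)
$\frac{465 - 327}{15 + C} = \frac{465 - 327}{15 + 258} = \frac{138}{273} = 138 \cdot \frac{1}{273} = \frac{46}{91}$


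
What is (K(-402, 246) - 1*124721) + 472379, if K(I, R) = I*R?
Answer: 248766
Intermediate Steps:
(K(-402, 246) - 1*124721) + 472379 = (-402*246 - 1*124721) + 472379 = (-98892 - 124721) + 472379 = -223613 + 472379 = 248766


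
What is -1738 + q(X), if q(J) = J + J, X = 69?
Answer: -1600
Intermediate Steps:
q(J) = 2*J
-1738 + q(X) = -1738 + 2*69 = -1738 + 138 = -1600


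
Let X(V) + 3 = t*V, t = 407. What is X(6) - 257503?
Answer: -255064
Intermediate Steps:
X(V) = -3 + 407*V
X(6) - 257503 = (-3 + 407*6) - 257503 = (-3 + 2442) - 257503 = 2439 - 257503 = -255064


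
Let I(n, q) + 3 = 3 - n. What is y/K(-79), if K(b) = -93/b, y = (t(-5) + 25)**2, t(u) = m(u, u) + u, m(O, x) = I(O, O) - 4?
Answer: 11613/31 ≈ 374.61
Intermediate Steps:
I(n, q) = -n (I(n, q) = -3 + (3 - n) = -n)
m(O, x) = -4 - O (m(O, x) = -O - 4 = -4 - O)
t(u) = -4 (t(u) = (-4 - u) + u = -4)
y = 441 (y = (-4 + 25)**2 = 21**2 = 441)
y/K(-79) = 441/((-93/(-79))) = 441/((-93*(-1/79))) = 441/(93/79) = 441*(79/93) = 11613/31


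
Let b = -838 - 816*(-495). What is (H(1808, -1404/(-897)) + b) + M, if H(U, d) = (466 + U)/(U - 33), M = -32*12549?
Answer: 2689624/1775 ≈ 1515.3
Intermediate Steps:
M = -401568
H(U, d) = (466 + U)/(-33 + U)
b = 403082 (b = -838 + 403920 = 403082)
(H(1808, -1404/(-897)) + b) + M = ((466 + 1808)/(-33 + 1808) + 403082) - 401568 = (2274/1775 + 403082) - 401568 = 715472824/1775 - 401568 = 2689624/1775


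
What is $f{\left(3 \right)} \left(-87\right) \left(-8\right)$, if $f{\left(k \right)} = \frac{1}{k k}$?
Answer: $\frac{232}{3} \approx 77.333$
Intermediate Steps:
$f{\left(k \right)} = \frac{1}{k^{2}}$
$f{\left(3 \right)} \left(-87\right) \left(-8\right) = \frac{1}{9} \left(-87\right) \left(-8\right) = \left(- \frac{29}{3}\right) \left(-8\right) = \frac{232}{3}$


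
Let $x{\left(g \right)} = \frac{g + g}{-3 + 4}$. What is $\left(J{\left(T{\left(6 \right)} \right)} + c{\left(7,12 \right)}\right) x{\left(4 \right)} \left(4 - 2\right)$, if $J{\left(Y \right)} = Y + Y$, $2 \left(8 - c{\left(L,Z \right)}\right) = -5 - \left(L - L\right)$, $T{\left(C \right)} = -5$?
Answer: $8$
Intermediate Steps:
$x{\left(g \right)} = 2 g$ ($x{\left(g \right)} = \frac{2 g}{1} = 2 g 1 = 2 g$)
$c{\left(L,Z \right)} = \frac{21}{2}$ ($c{\left(L,Z \right)} = 8 - \frac{-5 - \left(L - L\right)}{2} = 8 - \frac{-5 - 0}{2} = 8 - \frac{-5 + 0}{2} = 8 - - \frac{5}{2} = 8 + \frac{5}{2} = \frac{21}{2}$)
$J{\left(Y \right)} = 2 Y$
$\left(J{\left(T{\left(6 \right)} \right)} + c{\left(7,12 \right)}\right) x{\left(4 \right)} \left(4 - 2\right) = \left(2 \left(-5\right) + \frac{21}{2}\right) 2 \cdot 4 \left(4 - 2\right) = \left(-10 + \frac{21}{2}\right) 8 \cdot 2 = \frac{1}{2} \cdot 16 = 8$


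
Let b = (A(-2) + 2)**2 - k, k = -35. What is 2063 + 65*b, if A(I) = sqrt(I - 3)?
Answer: 4273 + 260*I*sqrt(5) ≈ 4273.0 + 581.38*I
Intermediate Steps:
A(I) = sqrt(-3 + I)
b = 35 + (2 + I*sqrt(5))**2 (b = (sqrt(-3 - 2) + 2)**2 - 1*(-35) = (sqrt(-5) + 2)**2 + 35 = (I*sqrt(5) + 2)**2 + 35 = (2 + I*sqrt(5))**2 + 35 = 35 + (2 + I*sqrt(5))**2 ≈ 34.0 + 8.9443*I)
2063 + 65*b = 2063 + 65*(34 + 4*I*sqrt(5)) = 2063 + (2210 + 260*I*sqrt(5)) = 4273 + 260*I*sqrt(5)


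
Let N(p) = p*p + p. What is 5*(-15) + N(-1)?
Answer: -75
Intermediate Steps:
N(p) = p + p**2 (N(p) = p**2 + p = p + p**2)
5*(-15) + N(-1) = 5*(-15) - (1 - 1) = -75 - 1*0 = -75 + 0 = -75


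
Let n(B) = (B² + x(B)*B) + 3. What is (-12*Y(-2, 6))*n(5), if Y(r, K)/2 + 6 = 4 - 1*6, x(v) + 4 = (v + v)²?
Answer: 97536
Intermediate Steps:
x(v) = -4 + 4*v² (x(v) = -4 + (v + v)² = -4 + (2*v)² = -4 + 4*v²)
Y(r, K) = -16 (Y(r, K) = -12 + 2*(4 - 1*6) = -12 + 2*(4 - 6) = -12 + 2*(-2) = -12 - 4 = -16)
n(B) = 3 + B² + B*(-4 + 4*B²) (n(B) = (B² + (-4 + 4*B²)*B) + 3 = (B² + B*(-4 + 4*B²)) + 3 = 3 + B² + B*(-4 + 4*B²))
(-12*Y(-2, 6))*n(5) = (-12*(-16))*(3 + 5² + 4*5*(-1 + 5²)) = 192*(3 + 25 + 4*5*(-1 + 25)) = 192*(3 + 25 + 4*5*24) = 192*(3 + 25 + 480) = 192*508 = 97536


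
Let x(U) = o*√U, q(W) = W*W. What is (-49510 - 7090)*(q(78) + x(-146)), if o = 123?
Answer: -344354400 - 6961800*I*√146 ≈ -3.4435e+8 - 8.412e+7*I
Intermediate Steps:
q(W) = W²
x(U) = 123*√U
(-49510 - 7090)*(q(78) + x(-146)) = (-49510 - 7090)*(78² + 123*√(-146)) = -56600*(6084 + 123*(I*√146)) = -56600*(6084 + 123*I*√146) = -344354400 - 6961800*I*√146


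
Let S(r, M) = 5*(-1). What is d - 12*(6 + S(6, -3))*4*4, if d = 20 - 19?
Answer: -191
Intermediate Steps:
d = 1
S(r, M) = -5
d - 12*(6 + S(6, -3))*4*4 = 1 - 12*(6 - 5)*4*4 = 1 - 12*1*4*4 = 1 - 48*4 = 1 - 12*16 = 1 - 192 = -191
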